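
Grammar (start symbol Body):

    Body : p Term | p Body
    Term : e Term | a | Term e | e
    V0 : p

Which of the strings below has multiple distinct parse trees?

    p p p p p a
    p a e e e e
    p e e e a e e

p e e e a e e

p p p p p a: 1 tree
p a e e e e: 1 tree
p e e e a e e: 10 trees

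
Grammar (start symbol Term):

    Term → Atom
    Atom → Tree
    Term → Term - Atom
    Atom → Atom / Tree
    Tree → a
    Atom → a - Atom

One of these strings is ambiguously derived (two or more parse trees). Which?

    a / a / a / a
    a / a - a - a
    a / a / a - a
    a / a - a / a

a / a - a - a

a / a / a / a: 1 tree
a / a - a - a: 2 trees
a / a / a - a: 1 tree
a / a - a / a: 1 tree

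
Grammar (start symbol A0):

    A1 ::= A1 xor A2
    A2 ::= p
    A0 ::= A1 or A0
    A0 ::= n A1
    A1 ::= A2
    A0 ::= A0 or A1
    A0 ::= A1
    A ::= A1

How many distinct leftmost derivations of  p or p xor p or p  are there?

4

Parse trees for p or p xor p or p:
  [A0 [A1 [A2 p]] or [A0 [A1 [A1 [A2 p]] xor [A2 p]] or [A0 [A1 [A2 p]]]]]
  [A0 [A1 [A2 p]] or [A0 [A0 [A1 [A1 [A2 p]] xor [A2 p]]] or [A1 [A2 p]]]]
  [A0 [A0 [A1 [A2 p]] or [A0 [A1 [A1 [A2 p]] xor [A2 p]]]] or [A1 [A2 p]]]
  [A0 [A0 [A0 [A1 [A2 p]]] or [A1 [A1 [A2 p]] xor [A2 p]]] or [A1 [A2 p]]]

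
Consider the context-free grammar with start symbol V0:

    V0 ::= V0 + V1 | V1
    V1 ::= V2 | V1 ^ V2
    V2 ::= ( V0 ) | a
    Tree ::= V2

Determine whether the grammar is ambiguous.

(Tree is unreachable from V0, so its rules don't affect L(V0).) The grammar is stratified — V0 handles '+' (left-recursive), V1 handles '^', V2 atoms. Each operator has a fixed associativity and precedence level, so every string has one parse.

Unambiguous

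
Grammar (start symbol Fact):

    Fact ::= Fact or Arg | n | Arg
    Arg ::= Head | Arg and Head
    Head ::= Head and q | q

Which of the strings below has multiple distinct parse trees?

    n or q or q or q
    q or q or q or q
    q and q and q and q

n or q or q or q: 1 tree
q or q or q or q: 1 tree
q and q and q and q: 8 trees

q and q and q and q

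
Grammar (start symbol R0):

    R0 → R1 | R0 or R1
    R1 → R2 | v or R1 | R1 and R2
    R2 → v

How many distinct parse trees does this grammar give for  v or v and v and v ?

4

Parse trees for v or v and v and v:
  [R0 [R1 v or [R1 [R1 [R1 [R2 v]] and [R2 v]] and [R2 v]]]]
  [R0 [R1 [R1 v or [R1 [R1 [R2 v]] and [R2 v]]] and [R2 v]]]
  [R0 [R1 [R1 [R1 v or [R1 [R2 v]]] and [R2 v]] and [R2 v]]]
  [R0 [R0 [R1 [R2 v]]] or [R1 [R1 [R1 [R2 v]] and [R2 v]] and [R2 v]]]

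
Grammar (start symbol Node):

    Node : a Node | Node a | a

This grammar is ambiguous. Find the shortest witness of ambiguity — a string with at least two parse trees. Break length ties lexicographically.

a a

length 1: no string has ≥2 trees
length 2: a a has 2 parse trees

Two derivations of a a:
  Node ⇒ a Node ⇒ a a
  Node ⇒ Node a ⇒ a a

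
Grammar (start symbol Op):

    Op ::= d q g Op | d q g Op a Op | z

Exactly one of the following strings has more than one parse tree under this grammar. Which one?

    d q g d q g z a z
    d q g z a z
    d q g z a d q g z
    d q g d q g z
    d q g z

d q g d q g z a z

d q g d q g z a z: 2 trees
d q g z a z: 1 tree
d q g z a d q g z: 1 tree
d q g d q g z: 1 tree
d q g z: 1 tree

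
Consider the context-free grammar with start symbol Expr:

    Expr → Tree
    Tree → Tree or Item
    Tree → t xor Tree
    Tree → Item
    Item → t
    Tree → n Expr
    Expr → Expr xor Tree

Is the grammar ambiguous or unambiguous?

Ambiguous

Witness: t xor t

Derivation 1: Expr ⇒ Tree ⇒ t xor Tree ⇒ t xor Item ⇒ t xor t
Derivation 2: Expr ⇒ Expr xor Tree ⇒ Tree xor Tree ⇒ Item xor Tree ⇒ t xor Tree ⇒ t xor Item ⇒ t xor t

Two distinct leftmost derivations for the same string.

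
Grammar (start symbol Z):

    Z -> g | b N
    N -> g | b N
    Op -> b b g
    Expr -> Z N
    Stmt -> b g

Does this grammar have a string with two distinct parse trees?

Only Z, N are reachable from Z; ignoring the rest: Each reachable nonterminal has at most one production per leading terminal, and all productions are right-linear; the derivation is determined token-by-token.

Unambiguous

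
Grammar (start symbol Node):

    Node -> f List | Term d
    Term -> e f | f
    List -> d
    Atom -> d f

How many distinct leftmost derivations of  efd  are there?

1

Parse trees for efd:
  [Node [Term e f] d]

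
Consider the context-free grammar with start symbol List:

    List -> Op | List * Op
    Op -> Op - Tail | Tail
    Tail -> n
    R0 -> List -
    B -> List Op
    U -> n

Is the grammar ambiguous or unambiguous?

Unambiguous

Only List, Op, Tail are reachable from List; ignoring the rest: This is a standard precedence ladder (List over Op over Tail), with each level left-recursive on its own operator ('*' at List, '-' at Op). That structure is LR(1), hence unambiguous.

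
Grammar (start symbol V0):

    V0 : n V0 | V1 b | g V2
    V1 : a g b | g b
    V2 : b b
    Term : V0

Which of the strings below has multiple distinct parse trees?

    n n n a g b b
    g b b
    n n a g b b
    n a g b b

g b b

n n n a g b b: 1 tree
g b b: 2 trees
n n a g b b: 1 tree
n a g b b: 1 tree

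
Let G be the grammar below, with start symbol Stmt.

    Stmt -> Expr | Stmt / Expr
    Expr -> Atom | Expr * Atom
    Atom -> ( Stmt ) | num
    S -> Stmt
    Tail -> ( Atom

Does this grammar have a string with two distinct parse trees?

(S, Tail are unreachable from Stmt, so their rules don't affect L(Stmt).) Stmt → Stmt / Expr | Expr  ;  Expr → Expr * Atom | Atom  — a left-associative chain with Atom at the bottom. Each string factors uniquely by precedence.

Unambiguous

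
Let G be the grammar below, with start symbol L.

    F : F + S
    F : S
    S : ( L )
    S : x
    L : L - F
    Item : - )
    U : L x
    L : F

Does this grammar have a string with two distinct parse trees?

Unambiguous

Only L, F, S are reachable from L; ignoring the rest: The grammar is stratified — L handles '-' (left-recursive), F handles '+', S atoms. Each operator has a fixed associativity and precedence level, so every string has one parse.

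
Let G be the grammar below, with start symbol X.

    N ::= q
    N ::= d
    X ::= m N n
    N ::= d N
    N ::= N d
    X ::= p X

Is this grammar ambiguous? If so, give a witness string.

Ambiguous

Witness: m d d n

Derivation 1: X ⇒ m N n ⇒ m d N n ⇒ m d d n
Derivation 2: X ⇒ m N n ⇒ m N d n ⇒ m d d n

Two distinct leftmost derivations for the same string.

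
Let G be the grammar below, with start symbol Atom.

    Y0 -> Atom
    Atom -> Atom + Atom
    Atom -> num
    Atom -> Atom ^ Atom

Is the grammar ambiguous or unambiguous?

Witness: num + num + num

Derivation 1: Atom ⇒ Atom + Atom ⇒ Atom + Atom + Atom ⇒ num + Atom + Atom ⇒ num + num + Atom ⇒ num + num + num
Derivation 2: Atom ⇒ Atom + Atom ⇒ num + Atom ⇒ num + Atom + Atom ⇒ num + num + Atom ⇒ num + num + num

Two distinct leftmost derivations for the same string.

Ambiguous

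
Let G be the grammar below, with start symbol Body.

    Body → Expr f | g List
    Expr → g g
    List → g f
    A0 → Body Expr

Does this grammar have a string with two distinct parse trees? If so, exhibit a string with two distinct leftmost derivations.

Ambiguous

Witness: g g f

Derivation 1: Body ⇒ Expr f ⇒ g g f
Derivation 2: Body ⇒ g List ⇒ g g f

Two distinct leftmost derivations for the same string.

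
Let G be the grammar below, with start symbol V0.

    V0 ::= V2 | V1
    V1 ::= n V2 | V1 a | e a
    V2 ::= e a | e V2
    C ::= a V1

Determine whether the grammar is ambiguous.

Witness: e a

Derivation 1: V0 ⇒ V2 ⇒ e a
Derivation 2: V0 ⇒ V1 ⇒ e a

Two distinct leftmost derivations for the same string.

Ambiguous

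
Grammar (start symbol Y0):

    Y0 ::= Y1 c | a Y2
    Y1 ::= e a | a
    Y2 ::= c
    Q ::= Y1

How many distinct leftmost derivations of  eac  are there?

1

Parse trees for eac:
  [Y0 [Y1 e a] c]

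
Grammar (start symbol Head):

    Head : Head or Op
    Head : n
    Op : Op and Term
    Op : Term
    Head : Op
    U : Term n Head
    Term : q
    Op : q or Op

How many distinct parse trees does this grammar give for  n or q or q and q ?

3

Parse trees for n or q or q and q:
  [Head [Head n] or [Op [Op q or [Op [Term q]]] and [Term q]]]
  [Head [Head n] or [Op q or [Op [Op [Term q]] and [Term q]]]]
  [Head [Head [Head n] or [Op [Term q]]] or [Op [Op [Term q]] and [Term q]]]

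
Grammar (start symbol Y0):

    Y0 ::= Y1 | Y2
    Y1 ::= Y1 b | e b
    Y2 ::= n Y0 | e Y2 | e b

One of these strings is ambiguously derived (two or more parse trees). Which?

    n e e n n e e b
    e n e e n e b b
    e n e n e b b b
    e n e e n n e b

n e e n n e e b: 1 tree
e n e e n e b b: 1 tree
e n e n e b b b: 1 tree
e n e e n n e b: 2 trees

e n e e n n e b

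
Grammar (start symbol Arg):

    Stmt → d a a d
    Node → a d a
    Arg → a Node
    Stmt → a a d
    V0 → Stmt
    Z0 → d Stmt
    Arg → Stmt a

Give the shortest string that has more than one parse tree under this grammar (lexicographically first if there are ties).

a a d a

length 4: a a d a has 2 parse trees

Two derivations of a a d a:
  Arg ⇒ a Node ⇒ a a d a
  Arg ⇒ Stmt a ⇒ a a d a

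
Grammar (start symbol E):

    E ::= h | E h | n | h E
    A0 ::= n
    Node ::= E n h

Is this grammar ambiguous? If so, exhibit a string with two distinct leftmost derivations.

Ambiguous

Witness: h h

Derivation 1: E ⇒ E h ⇒ h h
Derivation 2: E ⇒ h E ⇒ h h

Two distinct leftmost derivations for the same string.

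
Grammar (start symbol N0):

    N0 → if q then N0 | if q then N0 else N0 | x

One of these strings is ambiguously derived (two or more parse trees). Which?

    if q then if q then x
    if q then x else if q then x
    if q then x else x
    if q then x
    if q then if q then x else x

if q then if q then x: 1 tree
if q then x else if q then x: 1 tree
if q then x else x: 1 tree
if q then x: 1 tree
if q then if q then x else x: 2 trees

if q then if q then x else x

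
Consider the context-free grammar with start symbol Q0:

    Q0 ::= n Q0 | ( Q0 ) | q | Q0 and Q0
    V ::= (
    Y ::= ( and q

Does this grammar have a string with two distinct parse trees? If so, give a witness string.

Witness: n q and q

Derivation 1: Q0 ⇒ n Q0 ⇒ n Q0 and Q0 ⇒ n q and Q0 ⇒ n q and q
Derivation 2: Q0 ⇒ Q0 and Q0 ⇒ n Q0 and Q0 ⇒ n q and Q0 ⇒ n q and q

Two distinct leftmost derivations for the same string.

Ambiguous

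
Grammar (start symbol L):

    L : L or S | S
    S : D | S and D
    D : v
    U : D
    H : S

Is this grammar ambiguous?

(U, H are unreachable from L, so their rules don't affect L(L).) The grammar is stratified — L handles 'or' (left-recursive), S handles 'and', D atoms. Each operator has a fixed associativity and precedence level, so every string has one parse.

Unambiguous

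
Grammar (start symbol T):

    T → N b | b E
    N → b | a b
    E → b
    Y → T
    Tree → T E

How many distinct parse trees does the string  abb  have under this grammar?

1

Parse trees for abb:
  [T [N a b] b]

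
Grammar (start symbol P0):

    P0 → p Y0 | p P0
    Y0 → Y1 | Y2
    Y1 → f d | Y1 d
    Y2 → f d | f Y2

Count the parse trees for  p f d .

2

Parse trees for p f d:
  [P0 p [Y0 [Y1 f d]]]
  [P0 p [Y0 [Y2 f d]]]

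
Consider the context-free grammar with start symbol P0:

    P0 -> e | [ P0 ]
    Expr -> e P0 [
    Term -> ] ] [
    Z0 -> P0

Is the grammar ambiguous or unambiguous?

Only P0 is reachable from P0; ignoring the rest: L(P0) is { openⁿ atom closeⁿ : n ≥ 0 }. The bracket depth fixes n, and the derivation is forced at every step.

Unambiguous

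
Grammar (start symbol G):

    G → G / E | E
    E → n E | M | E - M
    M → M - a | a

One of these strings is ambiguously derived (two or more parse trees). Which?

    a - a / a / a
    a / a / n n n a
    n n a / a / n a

a - a / a / a: 2 trees
a / a / n n n a: 1 tree
n n a / a / n a: 1 tree

a - a / a / a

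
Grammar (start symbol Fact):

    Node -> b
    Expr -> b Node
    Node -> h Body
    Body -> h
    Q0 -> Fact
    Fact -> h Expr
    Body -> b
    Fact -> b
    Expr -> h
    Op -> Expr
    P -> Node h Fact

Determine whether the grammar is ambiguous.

Unambiguous

(Q0, P, Op are unreachable from Fact, so their rules don't affect L(Fact).) Each reachable nonterminal has at most one production per leading terminal, and all productions are right-linear; the derivation is determined token-by-token.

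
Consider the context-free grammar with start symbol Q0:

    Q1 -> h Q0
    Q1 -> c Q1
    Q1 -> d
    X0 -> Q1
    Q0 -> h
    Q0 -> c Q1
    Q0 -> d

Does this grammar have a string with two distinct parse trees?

(X0 is unreachable from Q0, so its rules don't affect L(Q0).) Each reachable nonterminal has at most one production per leading terminal, and all productions are right-linear; the derivation is determined token-by-token.

Unambiguous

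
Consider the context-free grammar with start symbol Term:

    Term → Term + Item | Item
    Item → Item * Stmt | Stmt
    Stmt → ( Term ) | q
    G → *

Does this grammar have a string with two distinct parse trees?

Only Term, Item, Stmt are reachable from Term; ignoring the rest: The grammar is stratified — Term handles '+' (left-recursive), Item handles '*', Stmt atoms. Each operator has a fixed associativity and precedence level, so every string has one parse.

Unambiguous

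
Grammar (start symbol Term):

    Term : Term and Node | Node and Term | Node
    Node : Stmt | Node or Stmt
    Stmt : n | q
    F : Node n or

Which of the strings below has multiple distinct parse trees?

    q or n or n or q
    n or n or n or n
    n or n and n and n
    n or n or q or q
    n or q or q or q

q or n or n or q: 1 tree
n or n or n or n: 1 tree
n or n and n and n: 4 trees
n or n or q or q: 1 tree
n or q or q or q: 1 tree

n or n and n and n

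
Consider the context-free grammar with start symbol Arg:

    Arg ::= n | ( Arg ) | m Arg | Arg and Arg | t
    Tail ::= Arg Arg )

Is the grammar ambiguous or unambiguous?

Ambiguous

Witness: m n and n

Derivation 1: Arg ⇒ m Arg ⇒ m Arg and Arg ⇒ m n and Arg ⇒ m n and n
Derivation 2: Arg ⇒ Arg and Arg ⇒ m Arg and Arg ⇒ m n and Arg ⇒ m n and n

Two distinct leftmost derivations for the same string.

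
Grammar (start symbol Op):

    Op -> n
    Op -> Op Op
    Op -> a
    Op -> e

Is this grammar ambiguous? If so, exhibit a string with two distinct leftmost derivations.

Witness: a a a

Derivation 1: Op ⇒ Op Op ⇒ Op Op Op ⇒ a Op Op ⇒ a a Op ⇒ a a a
Derivation 2: Op ⇒ Op Op ⇒ a Op ⇒ a Op Op ⇒ a a Op ⇒ a a a

Two distinct leftmost derivations for the same string.

Ambiguous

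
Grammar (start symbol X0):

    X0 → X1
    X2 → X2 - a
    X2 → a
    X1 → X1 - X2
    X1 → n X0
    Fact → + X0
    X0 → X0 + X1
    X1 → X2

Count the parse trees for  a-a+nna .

Parse trees for a-a+nna:
  [X0 [X0 [X1 [X1 [X2 a]] - [X2 a]]] + [X1 n [X0 [X1 n [X0 [X1 [X2 a]]]]]]]
  [X0 [X0 [X1 [X2 [X2 a] - a]]] + [X1 n [X0 [X1 n [X0 [X1 [X2 a]]]]]]]

2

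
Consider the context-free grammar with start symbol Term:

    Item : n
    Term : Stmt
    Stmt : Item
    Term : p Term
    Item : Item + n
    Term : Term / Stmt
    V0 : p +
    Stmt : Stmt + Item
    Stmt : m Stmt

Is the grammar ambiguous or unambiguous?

Witness: n + n

Derivation 1: Term ⇒ Stmt ⇒ Item ⇒ Item + n ⇒ n + n
Derivation 2: Term ⇒ Stmt ⇒ Stmt + Item ⇒ Item + Item ⇒ n + Item ⇒ n + n

Two distinct leftmost derivations for the same string.

Ambiguous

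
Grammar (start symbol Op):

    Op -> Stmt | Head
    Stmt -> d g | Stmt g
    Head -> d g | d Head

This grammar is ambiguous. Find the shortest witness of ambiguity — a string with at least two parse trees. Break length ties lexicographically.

d g

length 2: d g has 2 parse trees

Two derivations of d g:
  Op ⇒ Stmt ⇒ d g
  Op ⇒ Head ⇒ d g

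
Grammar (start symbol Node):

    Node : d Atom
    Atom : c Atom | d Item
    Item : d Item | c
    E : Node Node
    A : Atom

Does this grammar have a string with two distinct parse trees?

Unambiguous

(E, A are unreachable from Node, so their rules don't affect L(Node).) The reachable rules are right-linear with at most one rule per (nonterminal, next-terminal) pair. Each input token forces the next rule, so parsing is deterministic.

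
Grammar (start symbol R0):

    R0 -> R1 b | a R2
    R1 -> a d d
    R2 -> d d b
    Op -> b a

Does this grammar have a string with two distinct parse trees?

Witness: a d d b

Derivation 1: R0 ⇒ R1 b ⇒ a d d b
Derivation 2: R0 ⇒ a R2 ⇒ a d d b

Two distinct leftmost derivations for the same string.

Ambiguous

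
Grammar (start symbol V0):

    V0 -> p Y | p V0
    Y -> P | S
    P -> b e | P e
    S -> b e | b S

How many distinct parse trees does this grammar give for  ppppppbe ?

Parse trees for ppppppbe:
  [V0 p [V0 p [V0 p [V0 p [V0 p [V0 p [Y [P b e]]]]]]]]
  [V0 p [V0 p [V0 p [V0 p [V0 p [V0 p [Y [S b e]]]]]]]]

2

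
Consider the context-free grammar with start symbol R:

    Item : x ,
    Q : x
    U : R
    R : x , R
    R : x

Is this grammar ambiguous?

Unambiguous

Only R is reachable from R; ignoring the rest: Right-recursive list with a separator: after each atom, whether the separator follows determines the rule. One parse per string.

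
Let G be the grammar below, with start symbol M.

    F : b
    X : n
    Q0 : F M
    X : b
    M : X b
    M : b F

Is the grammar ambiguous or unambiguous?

Ambiguous

Witness: b b

Derivation 1: M ⇒ X b ⇒ b b
Derivation 2: M ⇒ b F ⇒ b b

Two distinct leftmost derivations for the same string.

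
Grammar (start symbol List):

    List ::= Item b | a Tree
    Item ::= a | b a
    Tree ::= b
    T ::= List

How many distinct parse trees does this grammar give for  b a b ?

Parse trees for b a b:
  [List [Item b a] b]

1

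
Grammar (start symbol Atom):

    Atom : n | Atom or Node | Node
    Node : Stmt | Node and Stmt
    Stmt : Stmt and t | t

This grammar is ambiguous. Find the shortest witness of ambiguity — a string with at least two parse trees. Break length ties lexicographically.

length 1: no string has ≥2 trees
length 3: t and t has 2 parse trees

Two derivations of t and t:
  Atom ⇒ Node ⇒ Stmt ⇒ Stmt and t ⇒ t and t
  Atom ⇒ Node ⇒ Node and Stmt ⇒ Stmt and Stmt ⇒ t and Stmt ⇒ t and t

t and t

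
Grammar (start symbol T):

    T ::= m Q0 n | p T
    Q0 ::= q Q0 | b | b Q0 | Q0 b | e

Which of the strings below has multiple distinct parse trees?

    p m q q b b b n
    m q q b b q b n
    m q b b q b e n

p m q q b b b n

p m q q b b b n: 11 trees
m q q b b q b n: 1 tree
m q b b q b e n: 1 tree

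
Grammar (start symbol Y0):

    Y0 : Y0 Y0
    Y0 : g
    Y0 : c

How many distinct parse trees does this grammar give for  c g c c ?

Parse trees for c g c c:
  [Y0 [Y0 c] [Y0 [Y0 g] [Y0 [Y0 c] [Y0 c]]]]
  [Y0 [Y0 c] [Y0 [Y0 [Y0 g] [Y0 c]] [Y0 c]]]
  [Y0 [Y0 [Y0 c] [Y0 g]] [Y0 [Y0 c] [Y0 c]]]
  [Y0 [Y0 [Y0 c] [Y0 [Y0 g] [Y0 c]]] [Y0 c]]
  [Y0 [Y0 [Y0 [Y0 c] [Y0 g]] [Y0 c]] [Y0 c]]

5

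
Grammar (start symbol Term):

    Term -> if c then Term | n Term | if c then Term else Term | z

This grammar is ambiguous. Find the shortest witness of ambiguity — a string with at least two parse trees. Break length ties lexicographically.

if c then if c then z else z

length 1: no string has ≥2 trees
length 2: no string has ≥2 trees
length 3: no string has ≥2 trees
length 4: no string has ≥2 trees
length 5: no string has ≥2 trees
length 6: no string has ≥2 trees
length 7: no string has ≥2 trees
length 8: no string has ≥2 trees
length 9: if c then if c then z else z has 2 parse trees

Two derivations of if c then if c then z else z:
  Term ⇒ if c then Term ⇒ if c then if c then Term else Term ⇒ if c then if c then z else Term ⇒ if c then if c then z else z
  Term ⇒ if c then Term else Term ⇒ if c then if c then Term else Term ⇒ if c then if c then z else Term ⇒ if c then if c then z else z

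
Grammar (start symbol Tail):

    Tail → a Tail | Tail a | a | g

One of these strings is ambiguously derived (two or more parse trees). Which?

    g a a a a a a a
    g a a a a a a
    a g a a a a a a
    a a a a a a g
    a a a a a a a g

g a a a a a a a: 1 tree
g a a a a a a: 1 tree
a g a a a a a a: 7 trees
a a a a a a g: 1 tree
a a a a a a a g: 1 tree

a g a a a a a a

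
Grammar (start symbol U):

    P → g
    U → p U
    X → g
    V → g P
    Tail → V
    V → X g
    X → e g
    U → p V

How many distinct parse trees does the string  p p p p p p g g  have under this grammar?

Parse trees for p p p p p p g g:
  [U p [U p [U p [U p [U p [U p [V g [P g]]]]]]]]
  [U p [U p [U p [U p [U p [U p [V [X g] g]]]]]]]

2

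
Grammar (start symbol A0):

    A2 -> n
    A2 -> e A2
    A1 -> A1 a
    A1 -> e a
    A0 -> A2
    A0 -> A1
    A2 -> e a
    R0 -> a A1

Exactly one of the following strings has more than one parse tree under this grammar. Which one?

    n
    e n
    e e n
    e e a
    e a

e a

n: 1 tree
e n: 1 tree
e e n: 1 tree
e e a: 1 tree
e a: 2 trees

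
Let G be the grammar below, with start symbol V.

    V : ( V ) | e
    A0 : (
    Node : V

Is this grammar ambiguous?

Unambiguous

Only V is reachable from V; ignoring the rest: Each string is a nest of matched brackets around a single atom. An opening bracket forces the recursive rule; an atom forces the base rule.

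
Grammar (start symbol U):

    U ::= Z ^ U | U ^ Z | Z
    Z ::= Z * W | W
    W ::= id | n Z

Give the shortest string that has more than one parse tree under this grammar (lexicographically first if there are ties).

length 1: no string has ≥2 trees
length 2: no string has ≥2 trees
length 3: id ^ id has 2 parse trees

Two derivations of id ^ id:
  U ⇒ Z ^ U ⇒ W ^ U ⇒ id ^ U ⇒ id ^ Z ⇒ id ^ W ⇒ id ^ id
  U ⇒ U ^ Z ⇒ Z ^ Z ⇒ W ^ Z ⇒ id ^ Z ⇒ id ^ W ⇒ id ^ id

id ^ id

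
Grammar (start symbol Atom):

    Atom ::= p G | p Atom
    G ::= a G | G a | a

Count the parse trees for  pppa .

Parse trees for pppa:
  [Atom p [Atom p [Atom p [G a]]]]

1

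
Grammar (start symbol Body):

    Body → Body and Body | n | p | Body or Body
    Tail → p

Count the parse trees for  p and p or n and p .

5

Parse trees for p and p or n and p:
  [Body [Body p] and [Body [Body [Body p] or [Body n]] and [Body p]]]
  [Body [Body p] and [Body [Body p] or [Body [Body n] and [Body p]]]]
  [Body [Body [Body p] and [Body [Body p] or [Body n]]] and [Body p]]
  [Body [Body [Body [Body p] and [Body p]] or [Body n]] and [Body p]]
  [Body [Body [Body p] and [Body p]] or [Body [Body n] and [Body p]]]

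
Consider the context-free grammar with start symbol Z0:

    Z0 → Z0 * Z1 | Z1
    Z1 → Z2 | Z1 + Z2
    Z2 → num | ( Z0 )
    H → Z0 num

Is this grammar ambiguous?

Only Z0, Z1, Z2 are reachable from Z0; ignoring the rest: The grammar is stratified — Z0 handles '*' (left-recursive), Z1 handles '+', Z2 atoms. Each operator has a fixed associativity and precedence level, so every string has one parse.

Unambiguous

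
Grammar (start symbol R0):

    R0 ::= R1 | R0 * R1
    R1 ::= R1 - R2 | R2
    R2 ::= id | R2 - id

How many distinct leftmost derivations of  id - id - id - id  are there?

Parse trees for id - id - id - id:
  [R0 [R1 [R1 [R2 id]] - [R2 [R2 [R2 id] - id] - id]]]
  [R0 [R1 [R1 [R1 [R2 id]] - [R2 id]] - [R2 [R2 id] - id]]]
  [R0 [R1 [R1 [R2 [R2 id] - id]] - [R2 [R2 id] - id]]]
  [R0 [R1 [R1 [R1 [R2 id]] - [R2 [R2 id] - id]] - [R2 id]]]
  [R0 [R1 [R1 [R1 [R1 [R2 id]] - [R2 id]] - [R2 id]] - [R2 id]]]
  [R0 [R1 [R1 [R1 [R2 [R2 id] - id]] - [R2 id]] - [R2 id]]]
  [R0 [R1 [R1 [R2 [R2 [R2 id] - id] - id]] - [R2 id]]]
  [R0 [R1 [R2 [R2 [R2 [R2 id] - id] - id] - id]]]

8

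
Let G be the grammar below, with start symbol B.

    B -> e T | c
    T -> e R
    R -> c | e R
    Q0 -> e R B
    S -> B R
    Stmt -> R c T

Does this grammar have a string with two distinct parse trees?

(Q0, S, Stmt are unreachable from B, so their rules don't affect L(B).) The reachable rules are right-linear with at most one rule per (nonterminal, next-terminal) pair. Each input token forces the next rule, so parsing is deterministic.

Unambiguous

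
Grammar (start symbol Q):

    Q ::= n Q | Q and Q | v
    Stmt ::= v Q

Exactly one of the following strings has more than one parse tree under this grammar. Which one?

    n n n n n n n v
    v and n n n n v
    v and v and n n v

n n n n n n n v: 1 tree
v and n n n n v: 1 tree
v and v and n n v: 2 trees

v and v and n n v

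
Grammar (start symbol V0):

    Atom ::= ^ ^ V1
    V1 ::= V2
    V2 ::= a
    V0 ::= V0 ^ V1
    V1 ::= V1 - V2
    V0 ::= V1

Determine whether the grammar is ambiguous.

Unambiguous

(Atom is unreachable from V0, so its rules don't affect L(V0).) V0 → V0 ^ V1 | V1  ;  V1 → V1 - V2 | V2  — a left-associative chain with V2 at the bottom. Each string factors uniquely by precedence.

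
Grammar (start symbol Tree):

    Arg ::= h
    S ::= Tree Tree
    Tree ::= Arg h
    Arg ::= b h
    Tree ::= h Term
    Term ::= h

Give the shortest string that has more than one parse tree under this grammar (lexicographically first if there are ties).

length 2: h h has 2 parse trees

Two derivations of h h:
  Tree ⇒ Arg h ⇒ h h
  Tree ⇒ h Term ⇒ h h

h h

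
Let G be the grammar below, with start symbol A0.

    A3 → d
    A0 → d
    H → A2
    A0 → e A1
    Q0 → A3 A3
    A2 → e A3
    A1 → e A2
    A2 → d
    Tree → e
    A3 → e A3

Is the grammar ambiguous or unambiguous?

Only A0, A1, A2, A3 are reachable from A0; ignoring the rest: Each reachable nonterminal has at most one production per leading terminal, and all productions are right-linear; the derivation is determined token-by-token.

Unambiguous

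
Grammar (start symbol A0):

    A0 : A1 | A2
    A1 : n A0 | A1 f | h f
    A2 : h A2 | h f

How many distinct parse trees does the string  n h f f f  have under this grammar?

4

Parse trees for n h f f f:
  [A0 [A1 n [A0 [A1 [A1 [A1 h f] f] f]]]]
  [A0 [A1 [A1 n [A0 [A1 [A1 h f] f]]] f]]
  [A0 [A1 [A1 [A1 n [A0 [A1 h f]]] f] f]]
  [A0 [A1 [A1 [A1 n [A0 [A2 h f]]] f] f]]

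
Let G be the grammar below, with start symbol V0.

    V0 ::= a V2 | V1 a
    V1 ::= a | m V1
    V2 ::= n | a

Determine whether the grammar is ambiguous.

Witness: a a

Derivation 1: V0 ⇒ a V2 ⇒ a a
Derivation 2: V0 ⇒ V1 a ⇒ a a

Two distinct leftmost derivations for the same string.

Ambiguous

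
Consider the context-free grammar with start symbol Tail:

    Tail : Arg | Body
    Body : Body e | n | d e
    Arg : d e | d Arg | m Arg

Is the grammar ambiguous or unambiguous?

Ambiguous

Witness: d e

Derivation 1: Tail ⇒ Arg ⇒ d e
Derivation 2: Tail ⇒ Body ⇒ d e

Two distinct leftmost derivations for the same string.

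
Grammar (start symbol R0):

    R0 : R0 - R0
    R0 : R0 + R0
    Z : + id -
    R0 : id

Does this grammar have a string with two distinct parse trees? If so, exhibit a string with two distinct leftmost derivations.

Witness: id + id + id

Derivation 1: R0 ⇒ R0 + R0 ⇒ R0 + R0 + R0 ⇒ id + R0 + R0 ⇒ id + id + R0 ⇒ id + id + id
Derivation 2: R0 ⇒ R0 + R0 ⇒ id + R0 ⇒ id + R0 + R0 ⇒ id + id + R0 ⇒ id + id + id

Two distinct leftmost derivations for the same string.

Ambiguous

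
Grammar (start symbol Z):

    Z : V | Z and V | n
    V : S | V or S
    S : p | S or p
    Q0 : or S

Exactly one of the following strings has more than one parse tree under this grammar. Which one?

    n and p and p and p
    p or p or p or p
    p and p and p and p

p or p or p or p

n and p and p and p: 1 tree
p or p or p or p: 8 trees
p and p and p and p: 1 tree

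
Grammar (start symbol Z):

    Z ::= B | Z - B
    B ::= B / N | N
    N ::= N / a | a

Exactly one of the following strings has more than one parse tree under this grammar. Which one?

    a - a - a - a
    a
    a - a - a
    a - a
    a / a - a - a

a / a - a - a

a - a - a - a: 1 tree
a: 1 tree
a - a - a: 1 tree
a - a: 1 tree
a / a - a - a: 2 trees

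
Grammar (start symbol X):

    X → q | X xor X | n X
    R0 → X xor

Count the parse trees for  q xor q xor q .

2

Parse trees for q xor q xor q:
  [X [X q] xor [X [X q] xor [X q]]]
  [X [X [X q] xor [X q]] xor [X q]]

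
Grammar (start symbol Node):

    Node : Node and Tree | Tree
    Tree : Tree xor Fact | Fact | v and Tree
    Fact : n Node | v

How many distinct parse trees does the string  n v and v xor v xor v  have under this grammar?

Parse trees for n v and v xor v xor v (showing first 6 of 10):
  [Node [Node [Tree [Fact n [Node [Tree [Fact v]]]]]] and [Tree [Tree [Tree [Fact v]] xor [Fact v]] xor [Fact v]]]
  [Node [Tree [Tree [Tree [Fact n [Node [Node [Tree [Fact v]]] and [Tree [Fact v]]]]] xor [Fact v]] xor [Fact v]]]
  [Node [Tree [Tree [Tree [Fact n [Node [Tree v and [Tree [Fact v]]]]]] xor [Fact v]] xor [Fact v]]]
  [Node [Tree [Tree [Fact n [Node [Node [Tree [Fact v]]] and [Tree [Tree [Fact v]] xor [Fact v]]]]] xor [Fact v]]]
  [Node [Tree [Tree [Fact n [Node [Tree [Tree v and [Tree [Fact v]]] xor [Fact v]]]]] xor [Fact v]]]
  [Node [Tree [Tree [Fact n [Node [Tree v and [Tree [Tree [Fact v]] xor [Fact v]]]]]] xor [Fact v]]]

10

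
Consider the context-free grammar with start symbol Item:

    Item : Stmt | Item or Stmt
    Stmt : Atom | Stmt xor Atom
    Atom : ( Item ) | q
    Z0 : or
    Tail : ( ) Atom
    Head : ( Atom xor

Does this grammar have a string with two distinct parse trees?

Unambiguous

Only Item, Stmt, Atom are reachable from Item; ignoring the rest: Item → Item or Stmt | Stmt  ;  Stmt → Stmt xor Atom | Atom  — a left-associative chain with Atom at the bottom. Each string factors uniquely by precedence.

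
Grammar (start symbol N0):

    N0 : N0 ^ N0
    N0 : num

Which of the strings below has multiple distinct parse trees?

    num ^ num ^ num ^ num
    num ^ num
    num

num ^ num ^ num ^ num: 5 trees
num ^ num: 1 tree
num: 1 tree

num ^ num ^ num ^ num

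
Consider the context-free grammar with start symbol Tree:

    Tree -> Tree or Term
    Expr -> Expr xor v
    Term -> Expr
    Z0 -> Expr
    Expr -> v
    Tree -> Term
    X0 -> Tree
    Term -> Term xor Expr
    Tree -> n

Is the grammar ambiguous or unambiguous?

Witness: v xor v

Derivation 1: Tree ⇒ Term ⇒ Expr ⇒ Expr xor v ⇒ v xor v
Derivation 2: Tree ⇒ Term ⇒ Term xor Expr ⇒ Expr xor Expr ⇒ v xor Expr ⇒ v xor v

Two distinct leftmost derivations for the same string.

Ambiguous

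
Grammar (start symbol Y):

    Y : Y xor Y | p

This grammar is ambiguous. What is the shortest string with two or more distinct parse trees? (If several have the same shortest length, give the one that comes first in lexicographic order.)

length 1: no string has ≥2 trees
length 3: no string has ≥2 trees
length 5: p xor p xor p has 2 parse trees

Two derivations of p xor p xor p:
  Y ⇒ Y xor Y ⇒ Y xor Y xor Y ⇒ p xor Y xor Y ⇒ p xor p xor Y ⇒ p xor p xor p
  Y ⇒ Y xor Y ⇒ p xor Y ⇒ p xor Y xor Y ⇒ p xor p xor Y ⇒ p xor p xor p

p xor p xor p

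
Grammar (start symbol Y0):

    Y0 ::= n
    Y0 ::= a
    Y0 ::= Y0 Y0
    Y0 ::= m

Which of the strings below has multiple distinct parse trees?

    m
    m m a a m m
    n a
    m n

m: 1 tree
m m a a m m: 42 trees
n a: 1 tree
m n: 1 tree

m m a a m m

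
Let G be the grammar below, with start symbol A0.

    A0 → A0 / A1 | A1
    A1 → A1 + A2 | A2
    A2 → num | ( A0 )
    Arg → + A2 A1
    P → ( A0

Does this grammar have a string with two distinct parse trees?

Only A0, A1, A2 are reachable from A0; ignoring the rest: A0 → A0 / A1 | A1  ;  A1 → A1 + A2 | A2  — a left-associative chain with A2 at the bottom. Each string factors uniquely by precedence.

Unambiguous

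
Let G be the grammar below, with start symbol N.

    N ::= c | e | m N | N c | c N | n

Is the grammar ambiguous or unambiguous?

Witness: c c

Derivation 1: N ⇒ N c ⇒ c c
Derivation 2: N ⇒ c N ⇒ c c

Two distinct leftmost derivations for the same string.

Ambiguous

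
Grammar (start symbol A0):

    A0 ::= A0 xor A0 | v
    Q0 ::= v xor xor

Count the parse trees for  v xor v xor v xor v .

Parse trees for v xor v xor v xor v:
  [A0 [A0 v] xor [A0 [A0 v] xor [A0 [A0 v] xor [A0 v]]]]
  [A0 [A0 v] xor [A0 [A0 [A0 v] xor [A0 v]] xor [A0 v]]]
  [A0 [A0 [A0 v] xor [A0 v]] xor [A0 [A0 v] xor [A0 v]]]
  [A0 [A0 [A0 v] xor [A0 [A0 v] xor [A0 v]]] xor [A0 v]]
  [A0 [A0 [A0 [A0 v] xor [A0 v]] xor [A0 v]] xor [A0 v]]

5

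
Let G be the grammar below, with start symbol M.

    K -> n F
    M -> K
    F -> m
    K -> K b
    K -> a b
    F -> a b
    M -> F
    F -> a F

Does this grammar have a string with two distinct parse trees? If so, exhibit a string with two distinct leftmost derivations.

Ambiguous

Witness: a b

Derivation 1: M ⇒ K ⇒ a b
Derivation 2: M ⇒ F ⇒ a b

Two distinct leftmost derivations for the same string.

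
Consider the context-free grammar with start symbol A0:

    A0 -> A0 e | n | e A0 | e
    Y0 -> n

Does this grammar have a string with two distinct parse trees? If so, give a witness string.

Witness: e e

Derivation 1: A0 ⇒ A0 e ⇒ e e
Derivation 2: A0 ⇒ e A0 ⇒ e e

Two distinct leftmost derivations for the same string.

Ambiguous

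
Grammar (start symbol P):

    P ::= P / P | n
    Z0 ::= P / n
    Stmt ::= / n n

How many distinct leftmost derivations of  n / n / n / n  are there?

5

Parse trees for n / n / n / n:
  [P [P n] / [P [P n] / [P [P n] / [P n]]]]
  [P [P n] / [P [P [P n] / [P n]] / [P n]]]
  [P [P [P n] / [P n]] / [P [P n] / [P n]]]
  [P [P [P n] / [P [P n] / [P n]]] / [P n]]
  [P [P [P [P n] / [P n]] / [P n]] / [P n]]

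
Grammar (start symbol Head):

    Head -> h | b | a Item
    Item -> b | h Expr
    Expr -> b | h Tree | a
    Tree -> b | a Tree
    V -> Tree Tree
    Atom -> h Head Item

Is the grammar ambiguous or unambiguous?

Unambiguous

Only Head, Item, Expr, Tree are reachable from Head; ignoring the rest: Each reachable nonterminal has at most one production per leading terminal, and all productions are right-linear; the derivation is determined token-by-token.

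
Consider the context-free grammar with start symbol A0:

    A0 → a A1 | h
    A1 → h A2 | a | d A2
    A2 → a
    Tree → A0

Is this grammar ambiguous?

Unambiguous

(Tree is unreachable from A0, so its rules don't affect L(A0).) The reachable rules are right-linear with at most one rule per (nonterminal, next-terminal) pair. Each input token forces the next rule, so parsing is deterministic.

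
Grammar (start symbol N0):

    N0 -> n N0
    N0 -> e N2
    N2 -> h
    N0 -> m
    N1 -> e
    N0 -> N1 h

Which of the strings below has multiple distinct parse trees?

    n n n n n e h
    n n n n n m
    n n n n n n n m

n n n n n e h: 2 trees
n n n n n m: 1 tree
n n n n n n n m: 1 tree

n n n n n e h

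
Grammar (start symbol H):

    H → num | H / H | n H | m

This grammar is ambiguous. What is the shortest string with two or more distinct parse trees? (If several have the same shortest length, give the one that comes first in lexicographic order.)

n m / m

length 1: no string has ≥2 trees
length 2: no string has ≥2 trees
length 3: no string has ≥2 trees
length 4: n m / m has 2 parse trees

Two derivations of n m / m:
  H ⇒ H / H ⇒ n H / H ⇒ n m / H ⇒ n m / m
  H ⇒ n H ⇒ n H / H ⇒ n m / H ⇒ n m / m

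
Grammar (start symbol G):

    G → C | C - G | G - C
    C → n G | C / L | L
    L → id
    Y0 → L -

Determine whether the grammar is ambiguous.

Witness: id - id

Derivation 1: G ⇒ C - G ⇒ L - G ⇒ id - G ⇒ id - C ⇒ id - L ⇒ id - id
Derivation 2: G ⇒ G - C ⇒ C - C ⇒ L - C ⇒ id - C ⇒ id - L ⇒ id - id

Two distinct leftmost derivations for the same string.

Ambiguous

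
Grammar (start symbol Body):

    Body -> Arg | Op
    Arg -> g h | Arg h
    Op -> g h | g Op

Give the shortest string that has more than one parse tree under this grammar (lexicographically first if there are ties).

g h

length 2: g h has 2 parse trees

Two derivations of g h:
  Body ⇒ Arg ⇒ g h
  Body ⇒ Op ⇒ g h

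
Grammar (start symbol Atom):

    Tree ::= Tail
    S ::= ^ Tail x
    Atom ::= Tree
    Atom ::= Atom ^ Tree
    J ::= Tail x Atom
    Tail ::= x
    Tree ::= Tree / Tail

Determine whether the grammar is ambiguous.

(J, S are unreachable from Atom, so their rules don't affect L(Atom).) The grammar is stratified — Atom handles '^' (left-recursive), Tree handles '/', Tail atoms. Each operator has a fixed associativity and precedence level, so every string has one parse.

Unambiguous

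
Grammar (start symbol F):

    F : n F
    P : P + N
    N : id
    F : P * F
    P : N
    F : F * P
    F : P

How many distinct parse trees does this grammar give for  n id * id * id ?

7

Parse trees for n id * id * id:
  [F n [F [P [N id]] * [F [P [N id]] * [F [P [N id]]]]]]
  [F n [F [P [N id]] * [F [F [P [N id]]] * [P [N id]]]]]
  [F n [F [F [P [N id]] * [F [P [N id]]]] * [P [N id]]]]
  [F n [F [F [F [P [N id]]] * [P [N id]]] * [P [N id]]]]
  [F [F n [F [P [N id]] * [F [P [N id]]]]] * [P [N id]]]
  [F [F n [F [F [P [N id]]] * [P [N id]]]] * [P [N id]]]
  [F [F [F n [F [P [N id]]]] * [P [N id]]] * [P [N id]]]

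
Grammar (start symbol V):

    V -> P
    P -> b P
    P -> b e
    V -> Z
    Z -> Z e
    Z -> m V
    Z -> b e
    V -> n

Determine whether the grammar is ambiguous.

Witness: b e

Derivation 1: V ⇒ P ⇒ b e
Derivation 2: V ⇒ Z ⇒ b e

Two distinct leftmost derivations for the same string.

Ambiguous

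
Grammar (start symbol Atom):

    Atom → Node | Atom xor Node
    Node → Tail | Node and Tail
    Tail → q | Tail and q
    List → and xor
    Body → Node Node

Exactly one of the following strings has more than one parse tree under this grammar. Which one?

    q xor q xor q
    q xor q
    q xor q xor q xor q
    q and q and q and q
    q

q xor q xor q: 1 tree
q xor q: 1 tree
q xor q xor q xor q: 1 tree
q and q and q and q: 8 trees
q: 1 tree

q and q and q and q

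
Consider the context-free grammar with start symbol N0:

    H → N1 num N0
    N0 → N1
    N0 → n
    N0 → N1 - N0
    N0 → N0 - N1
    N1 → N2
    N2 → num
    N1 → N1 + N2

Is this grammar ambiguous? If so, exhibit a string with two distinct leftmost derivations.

Ambiguous

Witness: num - num

Derivation 1: N0 ⇒ N1 - N0 ⇒ N2 - N0 ⇒ num - N0 ⇒ num - N1 ⇒ num - N2 ⇒ num - num
Derivation 2: N0 ⇒ N0 - N1 ⇒ N1 - N1 ⇒ N2 - N1 ⇒ num - N1 ⇒ num - N2 ⇒ num - num

Two distinct leftmost derivations for the same string.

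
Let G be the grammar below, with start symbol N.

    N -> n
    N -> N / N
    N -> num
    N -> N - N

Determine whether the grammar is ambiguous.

Witness: n - n - n

Derivation 1: N ⇒ N - N ⇒ n - N ⇒ n - N - N ⇒ n - n - N ⇒ n - n - n
Derivation 2: N ⇒ N - N ⇒ N - N - N ⇒ n - N - N ⇒ n - n - N ⇒ n - n - n

Two distinct leftmost derivations for the same string.

Ambiguous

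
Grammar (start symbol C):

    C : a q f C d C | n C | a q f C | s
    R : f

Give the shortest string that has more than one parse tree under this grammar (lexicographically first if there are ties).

a q f a q f s d s

length 1: no string has ≥2 trees
length 2: no string has ≥2 trees
length 3: no string has ≥2 trees
length 4: no string has ≥2 trees
length 5: no string has ≥2 trees
length 6: no string has ≥2 trees
length 7: no string has ≥2 trees
length 8: no string has ≥2 trees
length 9: a q f a q f s d s has 2 parse trees

Two derivations of a q f a q f s d s:
  C ⇒ a q f C d C ⇒ a q f a q f C d C ⇒ a q f a q f s d C ⇒ a q f a q f s d s
  C ⇒ a q f C ⇒ a q f a q f C d C ⇒ a q f a q f s d C ⇒ a q f a q f s d s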